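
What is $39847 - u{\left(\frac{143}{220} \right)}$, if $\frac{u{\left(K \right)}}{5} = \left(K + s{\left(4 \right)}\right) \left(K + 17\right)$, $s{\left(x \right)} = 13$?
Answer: $\frac{3091391}{80} \approx 38642.0$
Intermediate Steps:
$u{\left(K \right)} = 5 \left(13 + K\right) \left(17 + K\right)$ ($u{\left(K \right)} = 5 \left(K + 13\right) \left(K + 17\right) = 5 \left(13 + K\right) \left(17 + K\right)$)
$39847 - u{\left(\frac{143}{220} \right)} = 39847 - \left(1105 + 5 \left(\frac{143}{220}\right)^{2} + 150 \cdot \frac{143}{220}\right) = 39847 - \left(1105 + 5 \left(143 \cdot \frac{1}{220}\right)^{2} + 150 \cdot 143 \cdot \frac{1}{220}\right) = 39847 - \left(1105 + 5 \left(\frac{13}{20}\right)^{2} + 150 \cdot \frac{13}{20}\right) = 39847 - \left(1105 + 5 \cdot \frac{169}{400} + \frac{195}{2}\right) = 39847 - \left(1105 + \frac{169}{80} + \frac{195}{2}\right) = 39847 - \frac{96369}{80} = \frac{3091391}{80}$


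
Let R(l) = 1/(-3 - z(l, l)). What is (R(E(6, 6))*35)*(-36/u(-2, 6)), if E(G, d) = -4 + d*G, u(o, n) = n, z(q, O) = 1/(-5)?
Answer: 75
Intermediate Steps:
z(q, O) = -⅕
E(G, d) = -4 + G*d
R(l) = -5/14 (R(l) = 1/(-3 - 1*(-⅕)) = 1/(-3 + ⅕) = 1/(-14/5) = -5/14)
(R(E(6, 6))*35)*(-36/u(-2, 6)) = (-5/14*35)*(-36/6) = -(-450)/6 = -25/2*(-6) = 75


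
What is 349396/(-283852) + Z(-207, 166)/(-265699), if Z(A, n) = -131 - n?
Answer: -23187465940/18854798137 ≈ -1.2298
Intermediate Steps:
349396/(-283852) + Z(-207, 166)/(-265699) = 349396/(-283852) + (-131 - 1*166)/(-265699) = 349396*(-1/283852) + (-131 - 166)*(-1/265699) = -87349/70963 - 297*(-1/265699) = -87349/70963 + 297/265699 = -23187465940/18854798137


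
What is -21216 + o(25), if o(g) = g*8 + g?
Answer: -20991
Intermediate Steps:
o(g) = 9*g (o(g) = 8*g + g = 9*g)
-21216 + o(25) = -21216 + 9*25 = -21216 + 225 = -20991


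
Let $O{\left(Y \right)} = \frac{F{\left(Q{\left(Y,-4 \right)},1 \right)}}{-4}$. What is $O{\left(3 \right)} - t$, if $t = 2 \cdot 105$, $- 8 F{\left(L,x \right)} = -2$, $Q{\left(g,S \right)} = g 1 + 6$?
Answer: $- \frac{3361}{16} \approx -210.06$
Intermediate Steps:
$Q{\left(g,S \right)} = 6 + g$ ($Q{\left(g,S \right)} = g + 6 = 6 + g$)
$F{\left(L,x \right)} = \frac{1}{4}$ ($F{\left(L,x \right)} = \left(- \frac{1}{8}\right) \left(-2\right) = \frac{1}{4}$)
$t = 210$
$O{\left(Y \right)} = - \frac{1}{16}$ ($O{\left(Y \right)} = \frac{1}{4 \left(-4\right)} = \frac{1}{4} \left(- \frac{1}{4}\right) = - \frac{1}{16}$)
$O{\left(3 \right)} - t = - \frac{1}{16} - 210 = - \frac{3361}{16}$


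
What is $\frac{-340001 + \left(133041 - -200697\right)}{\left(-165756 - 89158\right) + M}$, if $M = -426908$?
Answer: $\frac{6263}{681822} \approx 0.0091857$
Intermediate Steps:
$\frac{-340001 + \left(133041 - -200697\right)}{\left(-165756 - 89158\right) + M} = \frac{-340001 + \left(133041 - -200697\right)}{\left(-165756 - 89158\right) - 426908} = \frac{-340001 + \left(133041 + 200697\right)}{-254914 - 426908} = \frac{-340001 + 333738}{-681822} = \left(-6263\right) \left(- \frac{1}{681822}\right) = \frac{6263}{681822}$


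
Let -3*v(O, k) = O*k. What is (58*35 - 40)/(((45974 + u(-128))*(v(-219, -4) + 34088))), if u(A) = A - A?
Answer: 995/776868652 ≈ 1.2808e-6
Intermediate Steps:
v(O, k) = -O*k/3
u(A) = 0
(58*35 - 40)/(((45974 + u(-128))*(v(-219, -4) + 34088))) = (58*35 - 40)/(((45974 + 0)*(-⅓*(-219)*(-4) + 34088))) = (2030 - 40)/((45974*(-292 + 34088))) = 1990/((45974*33796)) = 1990/1553737304 = 1990*(1/1553737304) = 995/776868652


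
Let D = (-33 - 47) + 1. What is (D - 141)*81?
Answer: -17820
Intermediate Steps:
D = -79 (D = -80 + 1 = -79)
(D - 141)*81 = (-79 - 141)*81 = -220*81 = -17820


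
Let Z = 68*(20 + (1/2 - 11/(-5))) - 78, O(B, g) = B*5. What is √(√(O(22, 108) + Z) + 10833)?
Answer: √(270825 + 5*√39390)/5 ≈ 104.27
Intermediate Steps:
O(B, g) = 5*B
Z = 7328/5 (Z = 68*(20 + (1*(½) - 11*(-⅕))) - 78 = 68*(20 + (½ + 11/5)) - 78 = 68*(20 + 27/10) - 78 = 68*(227/10) - 78 = 7718/5 - 78 = 7328/5 ≈ 1465.6)
√(√(O(22, 108) + Z) + 10833) = √(√(5*22 + 7328/5) + 10833) = √(√(110 + 7328/5) + 10833) = √(√(7878/5) + 10833) = √(√39390/5 + 10833) = √(10833 + √39390/5)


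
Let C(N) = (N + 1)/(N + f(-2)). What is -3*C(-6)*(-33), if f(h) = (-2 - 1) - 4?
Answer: 495/13 ≈ 38.077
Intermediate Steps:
f(h) = -7 (f(h) = -3 - 4 = -7)
C(N) = (1 + N)/(-7 + N) (C(N) = (N + 1)/(N - 7) = (1 + N)/(-7 + N))
-3*C(-6)*(-33) = -3*(1 - 6)/(-7 - 6)*(-33) = -3*(-5)/(-13)*(-33) = -(-3)*(-5)/13*(-33) = -3*5/13*(-33) = -15/13*(-33) = 495/13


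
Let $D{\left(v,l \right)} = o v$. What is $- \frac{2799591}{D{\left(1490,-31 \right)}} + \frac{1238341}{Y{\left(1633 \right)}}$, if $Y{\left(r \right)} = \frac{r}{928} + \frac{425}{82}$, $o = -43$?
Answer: $\frac{3019487163799183}{16924282710} \approx 1.7841 \cdot 10^{5}$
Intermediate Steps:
$D{\left(v,l \right)} = - 43 v$
$Y{\left(r \right)} = \frac{425}{82} + \frac{r}{928}$ ($Y{\left(r \right)} = r \frac{1}{928} + 425 \cdot \frac{1}{82} = \frac{r}{928} + \frac{425}{82} = \frac{425}{82} + \frac{r}{928}$)
$- \frac{2799591}{D{\left(1490,-31 \right)}} + \frac{1238341}{Y{\left(1633 \right)}} = - \frac{2799591}{\left(-43\right) 1490} + \frac{1238341}{\frac{425}{82} + \frac{1}{928} \cdot 1633} = - \frac{2799591}{-64070} + \frac{1238341}{\frac{425}{82} + \frac{1633}{928}} = \left(-2799591\right) \left(- \frac{1}{64070}\right) + \frac{1238341}{\frac{264153}{38048}} = \frac{2799591}{64070} + 1238341 \cdot \frac{38048}{264153} = \frac{2799591}{64070} + \frac{47116398368}{264153} = \frac{3019487163799183}{16924282710}$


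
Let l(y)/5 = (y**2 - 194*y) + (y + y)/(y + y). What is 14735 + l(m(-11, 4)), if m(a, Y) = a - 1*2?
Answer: 28195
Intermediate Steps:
m(a, Y) = -2 + a (m(a, Y) = a - 2 = -2 + a)
l(y) = 5 - 970*y + 5*y**2 (l(y) = 5*((y**2 - 194*y) + (y + y)/(y + y)) = 5*((y**2 - 194*y) + (2*y)/((2*y))) = 5*((y**2 - 194*y) + (2*y)*(1/(2*y))) = 5*((y**2 - 194*y) + 1) = 5*(1 + y**2 - 194*y) = 5 - 970*y + 5*y**2)
14735 + l(m(-11, 4)) = 14735 + (5 - 970*(-2 - 11) + 5*(-2 - 11)**2) = 14735 + (5 - 970*(-13) + 5*(-13)**2) = 14735 + (5 + 12610 + 5*169) = 14735 + (5 + 12610 + 845) = 14735 + 13460 = 28195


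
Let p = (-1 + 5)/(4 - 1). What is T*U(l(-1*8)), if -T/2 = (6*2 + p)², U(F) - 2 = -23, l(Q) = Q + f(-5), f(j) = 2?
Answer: 22400/3 ≈ 7466.7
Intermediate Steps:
l(Q) = 2 + Q (l(Q) = Q + 2 = 2 + Q)
p = 4/3 ≈ 1.3333
U(F) = -21 (U(F) = 2 - 23 = -21)
T = -3200/9 (T = -2*(6*2 + 4/3)² = -2*(12 + 4/3)² = -2*(40/3)² = -2*1600/9 = -3200/9 ≈ -355.56)
T*U(l(-1*8)) = -3200/9*(-21) = 22400/3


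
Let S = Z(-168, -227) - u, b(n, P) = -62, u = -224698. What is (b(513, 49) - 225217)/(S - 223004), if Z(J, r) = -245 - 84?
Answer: -75093/455 ≈ -165.04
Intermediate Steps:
Z(J, r) = -329
S = 224369 (S = -329 - 1*(-224698) = -329 + 224698 = 224369)
(b(513, 49) - 225217)/(S - 223004) = (-62 - 225217)/(224369 - 223004) = -225279/1365 = -225279*1/1365 = -75093/455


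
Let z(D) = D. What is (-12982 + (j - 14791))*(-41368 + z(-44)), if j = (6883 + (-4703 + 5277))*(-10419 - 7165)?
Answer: 5431252585332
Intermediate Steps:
j = -131123888 (j = (6883 + 574)*(-17584) = 7457*(-17584) = -131123888)
(-12982 + (j - 14791))*(-41368 + z(-44)) = (-12982 + (-131123888 - 14791))*(-41368 - 44) = (-12982 - 131138679)*(-41412) = -131151661*(-41412) = 5431252585332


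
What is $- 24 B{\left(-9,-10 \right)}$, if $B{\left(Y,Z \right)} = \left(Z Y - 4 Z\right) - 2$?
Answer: $-3072$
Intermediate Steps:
$B{\left(Y,Z \right)} = -2 - 4 Z + Y Z$ ($B{\left(Y,Z \right)} = \left(Y Z - 4 Z\right) - 2 = \left(- 4 Z + Y Z\right) - 2 = -2 - 4 Z + Y Z$)
$- 24 B{\left(-9,-10 \right)} = - 24 \left(-2 - -40 - -90\right) = - 24 \left(-2 + 40 + 90\right) = \left(-24\right) 128 = -3072$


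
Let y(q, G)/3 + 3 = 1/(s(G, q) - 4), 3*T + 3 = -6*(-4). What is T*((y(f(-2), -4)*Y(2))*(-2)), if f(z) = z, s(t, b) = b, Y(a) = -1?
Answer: -133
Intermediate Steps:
T = 7 (T = -1 + (-6*(-4))/3 = -1 + (⅓)*24 = -1 + 8 = 7)
y(q, G) = -9 + 3/(-4 + q) (y(q, G) = -9 + 3/(q - 4) = -9 + 3/(-4 + q))
T*((y(f(-2), -4)*Y(2))*(-2)) = 7*(((3*(13 - 3*(-2))/(-4 - 2))*(-1))*(-2)) = 7*(((3*(13 + 6)/(-6))*(-1))*(-2)) = 7*(((3*(-⅙)*19)*(-1))*(-2)) = 7*(-19/2*(-1)*(-2)) = 7*((19/2)*(-2)) = 7*(-19) = -133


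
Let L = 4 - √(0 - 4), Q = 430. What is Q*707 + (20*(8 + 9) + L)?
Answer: 304354 - 2*I ≈ 3.0435e+5 - 2.0*I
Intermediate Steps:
L = 4 - 2*I (L = 4 - √(-4) = 4 - 2*I ≈ 4.0 - 2.0*I)
Q*707 + (20*(8 + 9) + L) = 430*707 + (20*(8 + 9) + (4 - 2*I)) = 304010 + (20*17 + (4 - 2*I)) = 304010 + (340 + (4 - 2*I)) = 304010 + (344 - 2*I) = 304354 - 2*I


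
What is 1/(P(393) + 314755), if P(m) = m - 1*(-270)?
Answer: 1/315418 ≈ 3.1704e-6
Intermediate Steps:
P(m) = 270 + m (P(m) = m + 270 = 270 + m)
1/(P(393) + 314755) = 1/((270 + 393) + 314755) = 1/(663 + 314755) = 1/315418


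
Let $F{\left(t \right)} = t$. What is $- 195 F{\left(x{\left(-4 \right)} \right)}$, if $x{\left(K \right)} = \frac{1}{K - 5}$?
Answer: $\frac{65}{3} \approx 21.667$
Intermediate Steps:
$x{\left(K \right)} = \frac{1}{-5 + K}$
$- 195 F{\left(x{\left(-4 \right)} \right)} = - \frac{195}{-5 - 4} = - \frac{195}{-9} = \left(-195\right) \left(- \frac{1}{9}\right) = \frac{65}{3}$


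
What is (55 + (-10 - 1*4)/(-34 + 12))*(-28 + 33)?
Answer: 3060/11 ≈ 278.18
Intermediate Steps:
(55 + (-10 - 1*4)/(-34 + 12))*(-28 + 33) = (55 + (-10 - 4)/(-22))*5 = (55 - 14*(-1/22))*5 = (55 + 7/11)*5 = (612/11)*5 = 3060/11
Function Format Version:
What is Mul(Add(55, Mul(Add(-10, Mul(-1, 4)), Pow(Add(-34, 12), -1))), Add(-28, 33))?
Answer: Rational(3060, 11) ≈ 278.18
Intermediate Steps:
Mul(Add(55, Mul(Add(-10, Mul(-1, 4)), Pow(Add(-34, 12), -1))), Add(-28, 33)) = Mul(Add(55, Mul(Add(-10, -4), Pow(-22, -1))), 5) = Mul(Add(55, Mul(-14, Rational(-1, 22))), 5) = Mul(Add(55, Rational(7, 11)), 5) = Mul(Rational(612, 11), 5) = Rational(3060, 11)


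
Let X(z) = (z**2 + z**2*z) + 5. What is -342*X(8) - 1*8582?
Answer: -207284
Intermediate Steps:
X(z) = 5 + z**2 + z**3 (X(z) = (z**2 + z**3) + 5 = 5 + z**2 + z**3)
-342*X(8) - 1*8582 = -342*(5 + 8**2 + 8**3) - 1*8582 = -342*(5 + 64 + 512) - 8582 = -342*581 - 8582 = -198702 - 8582 = -207284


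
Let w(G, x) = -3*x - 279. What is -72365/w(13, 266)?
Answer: 72365/1077 ≈ 67.191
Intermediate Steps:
w(G, x) = -279 - 3*x
-72365/w(13, 266) = -72365/(-279 - 3*266) = -72365/(-279 - 798) = -72365/(-1077) = -72365*(-1/1077) = 72365/1077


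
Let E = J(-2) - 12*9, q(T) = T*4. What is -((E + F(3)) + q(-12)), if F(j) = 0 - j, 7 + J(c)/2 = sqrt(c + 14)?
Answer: 173 - 4*sqrt(3) ≈ 166.07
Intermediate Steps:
J(c) = -14 + 2*sqrt(14 + c) (J(c) = -14 + 2*sqrt(c + 14) = -14 + 2*sqrt(14 + c))
q(T) = 4*T
F(j) = -j
E = -122 + 4*sqrt(3) (E = (-14 + 2*sqrt(14 - 2)) - 12*9 = (-14 + 2*sqrt(12)) - 1*108 = (-14 + 2*(2*sqrt(3))) - 108 = (-14 + 4*sqrt(3)) - 108 = -122 + 4*sqrt(3) ≈ -115.07)
-((E + F(3)) + q(-12)) = -(((-122 + 4*sqrt(3)) - 1*3) + 4*(-12)) = -(((-122 + 4*sqrt(3)) - 3) - 48) = -((-125 + 4*sqrt(3)) - 48) = -(-173 + 4*sqrt(3)) = 173 - 4*sqrt(3)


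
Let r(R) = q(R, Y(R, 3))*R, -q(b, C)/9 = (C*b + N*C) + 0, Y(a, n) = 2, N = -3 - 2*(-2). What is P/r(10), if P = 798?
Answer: -133/330 ≈ -0.40303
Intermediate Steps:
N = 1 (N = -3 + 4 = 1)
q(b, C) = -9*C - 9*C*b (q(b, C) = -9*((C*b + 1*C) + 0) = -9*((C*b + C) + 0) = -9*((C + C*b) + 0) = -9*(C + C*b) = -9*C - 9*C*b)
r(R) = R*(-18 - 18*R) (r(R) = (-9*2*(1 + R))*R = (-18 - 18*R)*R = R*(-18 - 18*R))
P/r(10) = 798/((-18*10*(1 + 10))) = 798/((-18*10*11)) = 798/(-1980) = 798*(-1/1980) = -133/330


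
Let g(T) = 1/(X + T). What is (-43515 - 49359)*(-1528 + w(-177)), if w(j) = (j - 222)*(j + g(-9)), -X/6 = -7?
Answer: -70576067088/11 ≈ -6.4160e+9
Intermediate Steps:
X = 42 (X = -6*(-7) = 42)
g(T) = 1/(42 + T)
w(j) = (-222 + j)*(1/33 + j) (w(j) = (j - 222)*(j + 1/(42 - 9)) = (-222 + j)*(j + 1/33) = (-222 + j)*(1/33 + j))
(-43515 - 49359)*(-1528 + w(-177)) = (-43515 - 49359)*(-1528 + (-74/11 + (-177)² - 7325/33*(-177))) = -92874*(-1528 + (-74/11 + 31329 + 432175/11)) = -92874*(-1528 + 776720/11) = -92874*759912/11 = -70576067088/11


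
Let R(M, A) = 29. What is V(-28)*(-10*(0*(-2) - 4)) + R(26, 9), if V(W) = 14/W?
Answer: 9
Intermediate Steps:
V(-28)*(-10*(0*(-2) - 4)) + R(26, 9) = (14/(-28))*(-10*(0*(-2) - 4)) + 29 = (14*(-1/28))*(-10*(0 - 4)) + 29 = -(-5)*(-4) + 29 = -½*40 + 29 = -20 + 29 = 9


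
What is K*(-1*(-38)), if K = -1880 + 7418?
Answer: 210444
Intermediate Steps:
K = 5538
K*(-1*(-38)) = 5538*(-1*(-38)) = 5538*38 = 210444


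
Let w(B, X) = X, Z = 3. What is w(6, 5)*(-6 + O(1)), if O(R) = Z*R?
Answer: -15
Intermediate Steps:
O(R) = 3*R
w(6, 5)*(-6 + O(1)) = 5*(-6 + 3*1) = 5*(-6 + 3) = 5*(-3) = -15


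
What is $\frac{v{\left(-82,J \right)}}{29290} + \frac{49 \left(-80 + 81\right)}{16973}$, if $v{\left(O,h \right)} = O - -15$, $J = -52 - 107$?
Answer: $\frac{298019}{497139170} \approx 0.00059947$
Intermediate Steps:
$J = -159$ ($J = -52 - 107 = -159$)
$v{\left(O,h \right)} = 15 + O$ ($v{\left(O,h \right)} = O + 15 = 15 + O$)
$\frac{v{\left(-82,J \right)}}{29290} + \frac{49 \left(-80 + 81\right)}{16973} = \frac{15 - 82}{29290} + \frac{49 \left(-80 + 81\right)}{16973} = \left(-67\right) \frac{1}{29290} + 49 \cdot 1 \cdot \frac{1}{16973} = - \frac{67}{29290} + 49 \cdot \frac{1}{16973} = - \frac{67}{29290} + \frac{49}{16973} = \frac{298019}{497139170}$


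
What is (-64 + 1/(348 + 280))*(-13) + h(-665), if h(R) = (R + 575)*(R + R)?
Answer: 75694083/628 ≈ 1.2053e+5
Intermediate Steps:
h(R) = 2*R*(575 + R) (h(R) = (575 + R)*(2*R) = 2*R*(575 + R))
(-64 + 1/(348 + 280))*(-13) + h(-665) = (-64 + 1/(348 + 280))*(-13) + 2*(-665)*(575 - 665) = (-64 + 1/628)*(-13) + 2*(-665)*(-90) = (-64 + 1/628)*(-13) + 119700 = -40191/628*(-13) + 119700 = 522483/628 + 119700 = 75694083/628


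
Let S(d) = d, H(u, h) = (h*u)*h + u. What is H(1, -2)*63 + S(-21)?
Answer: 294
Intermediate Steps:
H(u, h) = u + u*h² (H(u, h) = u*h² + u = u + u*h²)
H(1, -2)*63 + S(-21) = (1*(1 + (-2)²))*63 - 21 = (1*(1 + 4))*63 - 21 = (1*5)*63 - 21 = 5*63 - 21 = 315 - 21 = 294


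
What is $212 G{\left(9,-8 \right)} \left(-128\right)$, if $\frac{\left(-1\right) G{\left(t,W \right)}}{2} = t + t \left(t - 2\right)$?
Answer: $3907584$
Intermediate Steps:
$G{\left(t,W \right)} = - 2 t - 2 t \left(-2 + t\right)$ ($G{\left(t,W \right)} = - 2 \left(t + t \left(t - 2\right)\right) = - 2 \left(t + t \left(-2 + t\right)\right) = - 2 t - 2 t \left(-2 + t\right)$)
$212 G{\left(9,-8 \right)} \left(-128\right) = 212 \cdot 2 \cdot 9 \left(1 - 9\right) \left(-128\right) = 212 \cdot 2 \cdot 9 \left(-8\right) \left(-128\right) = 212 \left(-144\right) \left(-128\right) = \left(-30528\right) \left(-128\right) = 3907584$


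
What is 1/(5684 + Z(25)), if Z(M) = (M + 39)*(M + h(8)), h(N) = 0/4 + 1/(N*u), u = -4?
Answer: 1/7282 ≈ 0.00013732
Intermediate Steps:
h(N) = -1/(4*N) (h(N) = 0/4 + 1/(N*(-4)) = 0*(¼) + 1/(-4*N) = 0 + 1*(-1/(4*N)) = 0 - 1/(4*N) = -1/(4*N))
Z(M) = (39 + M)*(-1/32 + M) (Z(M) = (M + 39)*(M - ¼/8) = (39 + M)*(M - ¼*⅛) = (39 + M)*(M - 1/32) = (39 + M)*(-1/32 + M))
1/(5684 + Z(25)) = 1/(5684 + (-39/32 + 25² + (1247/32)*25)) = 1/(5684 + (-39/32 + 625 + 31175/32)) = 1/(5684 + 1598) = 1/7282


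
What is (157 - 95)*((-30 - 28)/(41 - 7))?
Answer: -1798/17 ≈ -105.76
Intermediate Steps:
(157 - 95)*((-30 - 28)/(41 - 7)) = 62*(-58/34) = 62*(-58*1/34) = 62*(-29/17) = -1798/17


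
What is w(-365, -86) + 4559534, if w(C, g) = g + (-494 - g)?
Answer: 4559040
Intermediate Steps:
w(C, g) = -494
w(-365, -86) + 4559534 = -494 + 4559534 = 4559040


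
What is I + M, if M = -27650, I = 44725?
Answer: 17075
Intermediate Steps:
I + M = 44725 - 27650 = 17075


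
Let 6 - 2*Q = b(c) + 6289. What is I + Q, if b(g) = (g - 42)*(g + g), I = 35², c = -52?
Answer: -13609/2 ≈ -6804.5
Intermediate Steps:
I = 1225
b(g) = 2*g*(-42 + g) (b(g) = (-42 + g)*(2*g) = 2*g*(-42 + g))
Q = -16059/2 (Q = 3 - (2*(-52)*(-42 - 52) + 6289)/2 = 3 - (2*(-52)*(-94) + 6289)/2 = 3 - (9776 + 6289)/2 = 3 - ½*16065 = 3 - 16065/2 = -16059/2 ≈ -8029.5)
I + Q = 1225 - 16059/2 = -13609/2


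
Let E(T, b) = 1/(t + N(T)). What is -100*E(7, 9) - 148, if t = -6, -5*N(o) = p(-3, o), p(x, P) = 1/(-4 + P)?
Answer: -11968/91 ≈ -131.52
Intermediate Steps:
N(o) = -1/(5*(-4 + o))
E(T, b) = 1/(-6 - 1/(-20 + 5*T))
-100*E(7, 9) - 148 = -500*(4 - 1*7)/(-119 + 30*7) - 148 = -500*(4 - 7)/(-119 + 210) - 148 = -500*(-3)/91 - 148 = -100*(-15/91) - 148 = 1500/91 - 148 = -11968/91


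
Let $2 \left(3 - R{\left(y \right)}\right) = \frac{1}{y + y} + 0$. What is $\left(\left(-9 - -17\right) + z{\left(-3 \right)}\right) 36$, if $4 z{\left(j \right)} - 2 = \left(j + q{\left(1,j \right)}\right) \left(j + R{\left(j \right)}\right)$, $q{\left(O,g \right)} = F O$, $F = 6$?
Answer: $\frac{1233}{4} \approx 308.25$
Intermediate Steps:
$R{\left(y \right)} = 3 - \frac{1}{4 y}$ ($R{\left(y \right)} = 3 - \frac{\frac{1}{y + y} + 0}{2} = 3 - \frac{\frac{1}{2 y} + 0}{2} = 3 - \frac{\frac{1}{2} \frac{1}{y}}{2} = 3 - \frac{1}{4 y}$)
$q{\left(O,g \right)} = 6 O$
$z{\left(j \right)} = \frac{1}{2} + \frac{\left(6 + j\right) \left(3 + j - \frac{1}{4 j}\right)}{4}$ ($z{\left(j \right)} = \frac{1}{2} + \frac{\left(j + 6 \cdot 1\right) \left(j + \left(3 - \frac{1}{4 j}\right)\right)}{4} = \frac{1}{2} + \frac{\left(j + 6\right) \left(3 + j - \frac{1}{4 j}\right)}{4} = \frac{1}{2} + \frac{\left(6 + j\right) \left(3 + j - \frac{1}{4 j}\right)}{4}$)
$\left(\left(-9 - -17\right) + z{\left(-3 \right)}\right) 36 = \left(\left(-9 - -17\right) + \frac{-6 - 3 \left(79 + 4 \left(-3\right)^{2} + 36 \left(-3\right)\right)}{16 \left(-3\right)}\right) 36 = \left(\left(-9 + 17\right) + \frac{1}{16} \left(- \frac{1}{3}\right) \left(-6 - 3 \left(79 + 4 \cdot 9 - 108\right)\right)\right) 36 = \left(8 + \frac{1}{16} \left(- \frac{1}{3}\right) \left(-6 - 3 \left(79 + 36 - 108\right)\right)\right) 36 = \left(8 + \frac{1}{16} \left(- \frac{1}{3}\right) \left(-6 - 21\right)\right) 36 = \left(8 + \frac{1}{16} \left(- \frac{1}{3}\right) \left(-27\right)\right) 36 = \left(8 + \frac{9}{16}\right) 36 = \frac{137}{16} \cdot 36 = \frac{1233}{4}$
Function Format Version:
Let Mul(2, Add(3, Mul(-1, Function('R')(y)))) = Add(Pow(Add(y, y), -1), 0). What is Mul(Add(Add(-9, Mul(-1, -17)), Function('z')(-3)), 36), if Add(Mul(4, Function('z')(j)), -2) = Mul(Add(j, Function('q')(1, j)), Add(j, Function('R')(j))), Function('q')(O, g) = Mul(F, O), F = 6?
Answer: Rational(1233, 4) ≈ 308.25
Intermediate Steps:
Function('R')(y) = Add(3, Mul(Rational(-1, 4), Pow(y, -1))) (Function('R')(y) = Add(3, Mul(Rational(-1, 2), Add(Pow(Add(y, y), -1), 0))) = Add(3, Mul(Rational(-1, 2), Add(Pow(Mul(2, y), -1), 0))) = Add(3, Mul(Rational(-1, 2), Add(Mul(Rational(1, 2), Pow(y, -1)), 0))) = Add(3, Mul(Rational(-1, 2), Mul(Rational(1, 2), Pow(y, -1)))) = Add(3, Mul(Rational(-1, 4), Pow(y, -1))))
Function('q')(O, g) = Mul(6, O)
Function('z')(j) = Add(Rational(1, 2), Mul(Rational(1, 4), Add(6, j), Add(3, j, Mul(Rational(-1, 4), Pow(j, -1))))) (Function('z')(j) = Add(Rational(1, 2), Mul(Rational(1, 4), Mul(Add(j, Mul(6, 1)), Add(j, Add(3, Mul(Rational(-1, 4), Pow(j, -1))))))) = Add(Rational(1, 2), Mul(Rational(1, 4), Mul(Add(j, 6), Add(3, j, Mul(Rational(-1, 4), Pow(j, -1)))))) = Add(Rational(1, 2), Mul(Rational(1, 4), Mul(Add(6, j), Add(3, j, Mul(Rational(-1, 4), Pow(j, -1)))))) = Add(Rational(1, 2), Mul(Rational(1, 4), Add(6, j), Add(3, j, Mul(Rational(-1, 4), Pow(j, -1))))))
Mul(Add(Add(-9, Mul(-1, -17)), Function('z')(-3)), 36) = Mul(Add(Add(-9, Mul(-1, -17)), Mul(Rational(1, 16), Pow(-3, -1), Add(-6, Mul(-3, Add(79, Mul(4, Pow(-3, 2)), Mul(36, -3)))))), 36) = Mul(Add(Add(-9, 17), Mul(Rational(1, 16), Rational(-1, 3), Add(-6, Mul(-3, Add(79, Mul(4, 9), -108))))), 36) = Mul(Add(8, Mul(Rational(1, 16), Rational(-1, 3), Add(-6, Mul(-3, Add(79, 36, -108))))), 36) = Mul(Add(8, Mul(Rational(1, 16), Rational(-1, 3), Add(-6, Mul(-3, 7)))), 36) = Mul(Add(8, Mul(Rational(1, 16), Rational(-1, 3), Add(-6, -21))), 36) = Mul(Add(8, Mul(Rational(1, 16), Rational(-1, 3), -27)), 36) = Mul(Add(8, Rational(9, 16)), 36) = Mul(Rational(137, 16), 36) = Rational(1233, 4)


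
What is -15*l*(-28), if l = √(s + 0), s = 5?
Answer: 420*√5 ≈ 939.15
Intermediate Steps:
l = √5 (l = √(5 + 0) = √5 ≈ 2.2361)
-15*l*(-28) = -15*√5*(-28) = 420*√5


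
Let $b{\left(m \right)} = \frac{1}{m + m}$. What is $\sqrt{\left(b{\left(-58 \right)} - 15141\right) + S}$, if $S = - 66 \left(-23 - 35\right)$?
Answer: $\frac{i \sqrt{38056961}}{58} \approx 106.36 i$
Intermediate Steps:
$b{\left(m \right)} = \frac{1}{2 m}$
$S = 3828$ ($S = \left(-66\right) \left(-58\right) = 3828$)
$\sqrt{\left(b{\left(-58 \right)} - 15141\right) + S} = \sqrt{\left(\frac{1}{2 \left(-58\right)} - 15141\right) + 3828} = \sqrt{\left(\frac{1}{2} \left(- \frac{1}{58}\right) - 15141\right) + 3828} = \sqrt{\left(- \frac{1}{116} - 15141\right) + 3828} = \sqrt{- \frac{1756357}{116} + 3828} = \sqrt{- \frac{1312309}{116}} = \frac{i \sqrt{38056961}}{58}$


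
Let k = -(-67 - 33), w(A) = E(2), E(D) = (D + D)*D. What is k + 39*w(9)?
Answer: 412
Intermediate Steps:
E(D) = 2*D² (E(D) = (2*D)*D = 2*D²)
w(A) = 8 (w(A) = 2*2² = 2*4 = 8)
k = 100 (k = -1*(-100) = 100)
k + 39*w(9) = 100 + 39*8 = 100 + 312 = 412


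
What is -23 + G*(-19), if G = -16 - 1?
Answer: 300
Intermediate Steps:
G = -17 (G = -16 - 1*1 = -16 - 1 = -17)
-23 + G*(-19) = -23 - 17*(-19) = -23 + 323 = 300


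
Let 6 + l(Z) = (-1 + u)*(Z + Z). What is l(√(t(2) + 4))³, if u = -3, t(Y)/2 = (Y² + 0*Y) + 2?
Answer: -54872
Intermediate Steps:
t(Y) = 4 + 2*Y² (t(Y) = 2*((Y² + 0*Y) + 2) = 2*((Y² + 0) + 2) = 2*(Y² + 2) = 2*(2 + Y²) = 4 + 2*Y²)
l(Z) = -6 - 8*Z (l(Z) = -6 + (-1 - 3)*(Z + Z) = -6 - 8*Z)
l(√(t(2) + 4))³ = (-6 - 8*√((4 + 2*2²) + 4))³ = (-6 - 8*√((4 + 2*4) + 4))³ = (-6 - 8*√((4 + 8) + 4))³ = (-6 - 8*√(12 + 4))³ = (-6 - 8*√16)³ = (-6 - 8*4)³ = (-6 - 32)³ = (-38)³ = -54872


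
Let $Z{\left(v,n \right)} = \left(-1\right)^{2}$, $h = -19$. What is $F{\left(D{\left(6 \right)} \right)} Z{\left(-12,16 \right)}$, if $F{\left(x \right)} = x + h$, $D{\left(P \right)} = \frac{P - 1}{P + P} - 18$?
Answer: $- \frac{439}{12} \approx -36.583$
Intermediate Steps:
$Z{\left(v,n \right)} = 1$
$D{\left(P \right)} = -18 + \frac{-1 + P}{2 P}$ ($D{\left(P \right)} = \frac{-1 + P}{2 P} - 18 = -18 + \frac{-1 + P}{2 P}$)
$F{\left(x \right)} = -19 + x$ ($F{\left(x \right)} = x - 19 = -19 + x$)
$F{\left(D{\left(6 \right)} \right)} Z{\left(-12,16 \right)} = \left(-19 + \frac{-1 - 210}{2 \cdot 6}\right) 1 = \left(-19 + \frac{1}{2} \cdot \frac{1}{6} \left(-1 - 210\right)\right) 1 = \left(-19 + \frac{1}{2} \cdot \frac{1}{6} \left(-211\right)\right) 1 = \left(-19 - \frac{211}{12}\right) 1 = \left(- \frac{439}{12}\right) 1 = - \frac{439}{12}$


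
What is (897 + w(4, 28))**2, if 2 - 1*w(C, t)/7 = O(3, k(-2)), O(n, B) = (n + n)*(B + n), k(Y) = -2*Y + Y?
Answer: 491401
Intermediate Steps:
k(Y) = -Y
O(n, B) = 2*n*(B + n) (O(n, B) = (2*n)*(B + n) = 2*n*(B + n))
w(C, t) = -196 (w(C, t) = 14 - 14*3*(-1*(-2) + 3) = 14 - 14*3*(2 + 3) = 14 - 14*3*5 = 14 - 7*30 = 14 - 210 = -196)
(897 + w(4, 28))**2 = (897 - 196)**2 = 701**2 = 491401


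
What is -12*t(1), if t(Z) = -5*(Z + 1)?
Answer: 120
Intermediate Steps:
t(Z) = -5 - 5*Z (t(Z) = -5*(1 + Z) = -5 - 5*Z)
-12*t(1) = -12*(-5 - 5*1) = -12*(-5 - 5) = -12*(-10) = 120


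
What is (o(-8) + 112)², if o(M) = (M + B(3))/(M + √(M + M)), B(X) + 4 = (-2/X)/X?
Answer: 1384441/108 + 11209*I/81 ≈ 12819.0 + 138.38*I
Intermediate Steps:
B(X) = -4 - 2/X² (B(X) = -4 + (-2/X)/X = -4 - 2/X²)
o(M) = (-38/9 + M)/(M + √2*√M) (o(M) = (M + (-4 - 2/3²))/(M + √(M + M)) = (M + (-4 - 2*⅑))/(M + √(2*M)) = (M + (-4 - 2/9))/(M + √2*√M) = (M - 38/9)/(M + √2*√M) = (-38/9 + M)/(M + √2*√M))
(o(-8) + 112)² = ((-38/9 - 8)/(-8 + √2*√(-8)) + 112)² = (-110/9/(-8 + √2*(2*I*√2)) + 112)² = (-110/9/(-8 + 4*I) + 112)² = (((-8 - 4*I)/80)*(-110/9) + 112)² = (-11*(-8 - 4*I)/72 + 112)² = (112 - 11*(-8 - 4*I)/72)²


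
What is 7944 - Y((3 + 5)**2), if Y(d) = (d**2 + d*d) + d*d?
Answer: -4344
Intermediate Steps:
Y(d) = 3*d**2 (Y(d) = (d**2 + d**2) + d**2 = 2*d**2 + d**2 = 3*d**2)
7944 - Y((3 + 5)**2) = 7944 - 3*((3 + 5)**2)**2 = 7944 - 3*(8**2)**2 = 7944 - 3*64**2 = 7944 - 3*4096 = 7944 - 1*12288 = 7944 - 12288 = -4344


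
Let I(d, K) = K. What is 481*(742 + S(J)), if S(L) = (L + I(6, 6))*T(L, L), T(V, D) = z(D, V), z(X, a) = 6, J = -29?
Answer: 290524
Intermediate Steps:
T(V, D) = 6
S(L) = 36 + 6*L (S(L) = (L + 6)*6 = (6 + L)*6 = 36 + 6*L)
481*(742 + S(J)) = 481*(742 + (36 + 6*(-29))) = 481*(742 + (36 - 174)) = 481*(742 - 138) = 481*604 = 290524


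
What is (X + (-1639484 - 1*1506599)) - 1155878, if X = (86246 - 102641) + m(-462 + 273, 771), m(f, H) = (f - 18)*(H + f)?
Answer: -4438830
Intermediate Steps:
m(f, H) = (-18 + f)*(H + f)
X = -136869 (X = (86246 - 102641) + ((-462 + 273)² - 18*771 - 18*(-462 + 273) + 771*(-462 + 273)) = -16395 + ((-189)² - 13878 - 18*(-189) + 771*(-189)) = -16395 + (35721 - 13878 + 3402 - 145719) = -16395 - 120474 = -136869)
(X + (-1639484 - 1*1506599)) - 1155878 = (-136869 + (-1639484 - 1*1506599)) - 1155878 = (-136869 + (-1639484 - 1506599)) - 1155878 = (-136869 - 3146083) - 1155878 = -3282952 - 1155878 = -4438830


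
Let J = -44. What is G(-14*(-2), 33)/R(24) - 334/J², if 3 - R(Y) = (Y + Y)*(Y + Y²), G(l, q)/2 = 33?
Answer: -1624329/9291832 ≈ -0.17481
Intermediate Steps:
G(l, q) = 66 (G(l, q) = 2*33 = 66)
R(Y) = 3 - 2*Y*(Y + Y²) (R(Y) = 3 - (Y + Y)*(Y + Y²) = 3 - 2*Y*(Y + Y²))
G(-14*(-2), 33)/R(24) - 334/J² = 66/(3 - 2*24² - 2*24³) - 334/((-44)²) = 66/(3 - 2*576 - 2*13824) - 334/1936 = 66/(3 - 1152 - 27648) - 334*1/1936 = 66/(-28797) - 167/968 = 66*(-1/28797) - 167/968 = -22/9599 - 167/968 = -1624329/9291832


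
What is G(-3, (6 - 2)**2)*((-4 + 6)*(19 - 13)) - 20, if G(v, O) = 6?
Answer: 52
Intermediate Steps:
G(-3, (6 - 2)**2)*((-4 + 6)*(19 - 13)) - 20 = 6*((-4 + 6)*(19 - 13)) - 20 = 6*(2*6) - 20 = 6*12 - 20 = 72 - 20 = 52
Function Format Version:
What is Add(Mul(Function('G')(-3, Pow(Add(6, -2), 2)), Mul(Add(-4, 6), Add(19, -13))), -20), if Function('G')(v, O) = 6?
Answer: 52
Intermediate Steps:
Add(Mul(Function('G')(-3, Pow(Add(6, -2), 2)), Mul(Add(-4, 6), Add(19, -13))), -20) = Add(Mul(6, Mul(Add(-4, 6), Add(19, -13))), -20) = Add(Mul(6, Mul(2, 6)), -20) = Add(Mul(6, 12), -20) = Add(72, -20) = 52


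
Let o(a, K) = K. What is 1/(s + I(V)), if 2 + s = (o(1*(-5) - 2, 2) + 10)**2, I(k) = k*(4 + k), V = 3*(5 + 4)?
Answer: 1/979 ≈ 0.0010215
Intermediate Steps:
V = 27 (V = 3*9 = 27)
s = 142 (s = -2 + (2 + 10)**2 = -2 + 12**2 = -2 + 144 = 142)
1/(s + I(V)) = 1/(142 + 27*(4 + 27)) = 1/(142 + 27*31) = 1/(142 + 837) = 1/979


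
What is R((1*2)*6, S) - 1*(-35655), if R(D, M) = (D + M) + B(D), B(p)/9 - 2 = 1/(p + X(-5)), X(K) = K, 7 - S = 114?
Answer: 249055/7 ≈ 35579.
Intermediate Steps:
S = -107 (S = 7 - 1*114 = 7 - 114 = -107)
B(p) = 18 + 9/(-5 + p) (B(p) = 18 + 9/(p - 5) = 18 + 9/(-5 + p))
R(D, M) = D + M + 9*(-9 + 2*D)/(-5 + D) (R(D, M) = (D + M) + 9*(-9 + 2*D)/(-5 + D) = D + M + 9*(-9 + 2*D)/(-5 + D))
R((1*2)*6, S) - 1*(-35655) = (-81 + 18*((1*2)*6) + (-5 + (1*2)*6)*((1*2)*6 - 107))/(-5 + (1*2)*6) - 1*(-35655) = (-81 + 18*(2*6) + (-5 + 2*6)*(2*6 - 107))/(-5 + 2*6) + 35655 = (-81 + 18*12 + (-5 + 12)*(12 - 107))/(-5 + 12) + 35655 = (-81 + 216 + 7*(-95))/7 + 35655 = (-81 + 216 - 665)/7 + 35655 = (⅐)*(-530) + 35655 = -530/7 + 35655 = 249055/7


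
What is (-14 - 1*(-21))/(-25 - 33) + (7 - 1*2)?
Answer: 283/58 ≈ 4.8793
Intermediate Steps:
(-14 - 1*(-21))/(-25 - 33) + (7 - 1*2) = (-14 + 21)/(-58) + (7 - 2) = 7*(-1/58) + 5 = -7/58 + 5 = 283/58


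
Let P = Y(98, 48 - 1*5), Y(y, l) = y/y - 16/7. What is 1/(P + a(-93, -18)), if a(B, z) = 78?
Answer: 7/537 ≈ 0.013035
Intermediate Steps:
Y(y, l) = -9/7 (Y(y, l) = 1 - 16*⅐ = 1 - 16/7 = -9/7)
P = -9/7 ≈ -1.2857
1/(P + a(-93, -18)) = 1/(-9/7 + 78) = 1/(537/7) = 7/537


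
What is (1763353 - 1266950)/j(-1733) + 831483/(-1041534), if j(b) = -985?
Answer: -57537734773/113990110 ≈ -504.76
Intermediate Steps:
(1763353 - 1266950)/j(-1733) + 831483/(-1041534) = (1763353 - 1266950)/(-985) + 831483/(-1041534) = 496403*(-1/985) + 831483*(-1/1041534) = -496403/985 - 92387/115726 = -57537734773/113990110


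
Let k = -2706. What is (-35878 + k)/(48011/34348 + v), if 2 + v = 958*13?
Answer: -1325283232/427749307 ≈ -3.0983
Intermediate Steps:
v = 12452 (v = -2 + 958*13 = -2 + 12454 = 12452)
(-35878 + k)/(48011/34348 + v) = (-35878 - 2706)/(48011/34348 + 12452) = -38584/(48011*(1/34348) + 12452) = -38584/(48011/34348 + 12452) = -38584/427749307/34348 = -38584*34348/427749307 = -1325283232/427749307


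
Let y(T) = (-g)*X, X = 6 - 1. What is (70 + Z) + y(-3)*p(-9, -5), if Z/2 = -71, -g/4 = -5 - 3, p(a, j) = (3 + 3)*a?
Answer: 8568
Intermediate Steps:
p(a, j) = 6*a
g = 32 (g = -4*(-5 - 3) = -4*(-8) = 32)
Z = -142 (Z = 2*(-71) = -142)
X = 5
y(T) = -160 (y(T) = -1*32*5 = -32*5 = -160)
(70 + Z) + y(-3)*p(-9, -5) = (70 - 142) - 960*(-9) = -72 - 160*(-54) = -72 + 8640 = 8568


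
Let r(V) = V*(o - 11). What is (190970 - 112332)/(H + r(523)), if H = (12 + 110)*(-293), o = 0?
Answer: -78638/41499 ≈ -1.8949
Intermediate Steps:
H = -35746 (H = 122*(-293) = -35746)
r(V) = -11*V (r(V) = V*(0 - 11) = V*(-11) = -11*V)
(190970 - 112332)/(H + r(523)) = (190970 - 112332)/(-35746 - 11*523) = 78638/(-35746 - 5753) = 78638/(-41499) = 78638*(-1/41499) = -78638/41499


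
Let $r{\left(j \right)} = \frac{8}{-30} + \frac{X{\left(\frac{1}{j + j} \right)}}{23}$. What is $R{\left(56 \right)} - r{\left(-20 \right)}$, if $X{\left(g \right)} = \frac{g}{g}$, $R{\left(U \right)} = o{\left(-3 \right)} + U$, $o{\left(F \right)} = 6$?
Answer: $\frac{21467}{345} \approx 62.223$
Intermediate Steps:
$R{\left(U \right)} = 6 + U$
$X{\left(g \right)} = 1$
$r{\left(j \right)} = - \frac{77}{345}$ ($r{\left(j \right)} = \frac{8}{-30} + 1 \cdot \frac{1}{23} = 8 \left(- \frac{1}{30}\right) + 1 \cdot \frac{1}{23} = - \frac{4}{15} + \frac{1}{23} = - \frac{77}{345}$)
$R{\left(56 \right)} - r{\left(-20 \right)} = \left(6 + 56\right) - - \frac{77}{345} = 62 + \frac{77}{345} = \frac{21467}{345}$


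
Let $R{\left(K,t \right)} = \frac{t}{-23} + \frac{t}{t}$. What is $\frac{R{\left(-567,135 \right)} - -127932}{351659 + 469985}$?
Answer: $\frac{735581}{4724453} \approx 0.1557$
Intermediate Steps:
$R{\left(K,t \right)} = 1 - \frac{t}{23}$ ($R{\left(K,t \right)} = t \left(- \frac{1}{23}\right) + 1 = - \frac{t}{23} + 1 = 1 - \frac{t}{23}$)
$\frac{R{\left(-567,135 \right)} - -127932}{351659 + 469985} = \frac{\left(1 - \frac{135}{23}\right) - -127932}{351659 + 469985} = \frac{\left(1 - \frac{135}{23}\right) + 127932}{821644} = \left(- \frac{112}{23} + 127932\right) \frac{1}{821644} = \frac{2942324}{23} \cdot \frac{1}{821644} = \frac{735581}{4724453}$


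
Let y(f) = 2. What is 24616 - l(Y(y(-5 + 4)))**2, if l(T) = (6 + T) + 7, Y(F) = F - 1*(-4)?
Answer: 24255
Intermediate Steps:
Y(F) = 4 + F (Y(F) = F + 4 = 4 + F)
l(T) = 13 + T
24616 - l(Y(y(-5 + 4)))**2 = 24616 - (13 + (4 + 2))**2 = 24616 - (13 + 6)**2 = 24616 - 1*19**2 = 24616 - 1*361 = 24616 - 361 = 24255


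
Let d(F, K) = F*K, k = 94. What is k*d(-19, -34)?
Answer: 60724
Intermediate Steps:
k*d(-19, -34) = 94*(-19*(-34)) = 94*646 = 60724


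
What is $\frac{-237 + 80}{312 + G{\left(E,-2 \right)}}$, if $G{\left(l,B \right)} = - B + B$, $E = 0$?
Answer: $- \frac{157}{312} \approx -0.50321$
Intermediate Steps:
$G{\left(l,B \right)} = 0$
$\frac{-237 + 80}{312 + G{\left(E,-2 \right)}} = \frac{-237 + 80}{312 + 0} = - \frac{157}{312}$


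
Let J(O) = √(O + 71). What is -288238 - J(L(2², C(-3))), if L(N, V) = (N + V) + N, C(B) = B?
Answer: -288238 - 2*√19 ≈ -2.8825e+5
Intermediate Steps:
L(N, V) = V + 2*N
J(O) = √(71 + O)
-288238 - J(L(2², C(-3))) = -288238 - √(71 + (-3 + 2*2²)) = -288238 - √(71 + (-3 + 2*4)) = -288238 - √(71 + (-3 + 8)) = -288238 - √(71 + 5) = -288238 - √76 = -288238 - 2*√19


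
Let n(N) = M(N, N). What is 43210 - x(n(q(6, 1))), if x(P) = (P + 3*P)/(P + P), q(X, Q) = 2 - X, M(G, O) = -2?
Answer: 43208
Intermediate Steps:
n(N) = -2
x(P) = 2 (x(P) = (4*P)/((2*P)) = (4*P)*(1/(2*P)) = 2)
43210 - x(n(q(6, 1))) = 43210 - 1*2 = 43210 - 2 = 43208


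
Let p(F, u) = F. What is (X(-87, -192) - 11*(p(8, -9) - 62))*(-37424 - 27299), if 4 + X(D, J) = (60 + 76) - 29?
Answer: -45111931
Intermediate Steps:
X(D, J) = 103 (X(D, J) = -4 + ((60 + 76) - 29) = -4 + (136 - 29) = -4 + 107 = 103)
(X(-87, -192) - 11*(p(8, -9) - 62))*(-37424 - 27299) = (103 - 11*(8 - 62))*(-37424 - 27299) = (103 - 11*(-54))*(-64723) = (103 + 594)*(-64723) = 697*(-64723) = -45111931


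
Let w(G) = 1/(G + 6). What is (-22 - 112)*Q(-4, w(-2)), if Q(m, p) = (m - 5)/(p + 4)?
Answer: 4824/17 ≈ 283.76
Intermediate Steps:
w(G) = 1/(6 + G)
Q(m, p) = (-5 + m)/(4 + p)
(-22 - 112)*Q(-4, w(-2)) = (-22 - 112)*((-5 - 4)/(4 + 1/(6 - 2))) = -134*(-9)/(4 + 1/4) = -134*(-9)/(4 + ¼) = -134*(-9)/17/4 = -536*(-9)/17 = -134*(-36/17) = 4824/17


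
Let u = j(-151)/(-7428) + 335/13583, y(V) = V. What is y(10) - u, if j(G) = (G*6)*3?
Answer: 161589711/16815754 ≈ 9.6094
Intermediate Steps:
j(G) = 18*G (j(G) = (6*G)*3 = 18*G)
u = 6567829/16815754 (u = (18*(-151))/(-7428) + 335/13583 = -2718*(-1/7428) + 335*(1/13583) = 453/1238 + 335/13583 = 6567829/16815754 ≈ 0.39058)
y(10) - u = 10 - 1*6567829/16815754 = 10 - 6567829/16815754 = 161589711/16815754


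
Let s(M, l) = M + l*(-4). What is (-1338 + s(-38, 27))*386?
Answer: -572824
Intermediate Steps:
s(M, l) = M - 4*l
(-1338 + s(-38, 27))*386 = (-1338 + (-38 - 4*27))*386 = (-1338 + (-38 - 108))*386 = (-1338 - 146)*386 = -1484*386 = -572824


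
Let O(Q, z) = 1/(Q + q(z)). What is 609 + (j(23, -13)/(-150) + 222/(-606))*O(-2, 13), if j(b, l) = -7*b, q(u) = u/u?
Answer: 9215639/15150 ≈ 608.29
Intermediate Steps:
q(u) = 1
O(Q, z) = 1/(1 + Q) (O(Q, z) = 1/(Q + 1) = 1/(1 + Q))
609 + (j(23, -13)/(-150) + 222/(-606))*O(-2, 13) = 609 + (-7*23/(-150) + 222/(-606))/(1 - 2) = 609 + (-161*(-1/150) + 222*(-1/606))/(-1) = 609 + (161/150 - 37/101)*(-1) = 609 + (10711/15150)*(-1) = 609 - 10711/15150 = 9215639/15150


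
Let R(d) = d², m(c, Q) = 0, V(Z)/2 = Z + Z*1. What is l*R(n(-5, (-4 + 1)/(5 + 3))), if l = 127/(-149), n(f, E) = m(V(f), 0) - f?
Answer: -3175/149 ≈ -21.309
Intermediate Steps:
V(Z) = 4*Z (V(Z) = 2*(Z + Z*1) = 2*(Z + Z) = 2*(2*Z) = 4*Z)
n(f, E) = -f (n(f, E) = 0 - f = -f)
l = -127/149 (l = 127*(-1/149) = -127/149 ≈ -0.85235)
l*R(n(-5, (-4 + 1)/(5 + 3))) = -127*(-1*(-5))²/149 = -127/149*5² = -127/149*25 = -3175/149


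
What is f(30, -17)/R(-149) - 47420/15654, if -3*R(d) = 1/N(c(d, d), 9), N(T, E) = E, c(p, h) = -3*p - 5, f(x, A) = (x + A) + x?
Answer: -9110857/7827 ≈ -1164.0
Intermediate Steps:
f(x, A) = A + 2*x (f(x, A) = (A + x) + x = A + 2*x)
c(p, h) = -5 - 3*p
R(d) = -1/27 (R(d) = -⅓/9 = -⅓*⅑ = -1/27)
f(30, -17)/R(-149) - 47420/15654 = (-17 + 2*30)/(-1/27) - 47420/15654 = (-17 + 60)*(-27) - 47420*1/15654 = 43*(-27) - 23710/7827 = -1161 - 23710/7827 = -9110857/7827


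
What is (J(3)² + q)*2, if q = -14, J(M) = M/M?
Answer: -26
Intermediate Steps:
J(M) = 1
(J(3)² + q)*2 = (1² - 14)*2 = (1 - 14)*2 = -13*2 = -26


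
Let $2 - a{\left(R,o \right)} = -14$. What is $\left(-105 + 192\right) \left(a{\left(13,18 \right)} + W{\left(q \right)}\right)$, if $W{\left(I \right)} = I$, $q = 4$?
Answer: $1740$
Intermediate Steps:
$a{\left(R,o \right)} = 16$ ($a{\left(R,o \right)} = 2 - -14 = 2 + 14 = 16$)
$\left(-105 + 192\right) \left(a{\left(13,18 \right)} + W{\left(q \right)}\right) = \left(-105 + 192\right) \left(16 + 4\right) = 87 \cdot 20 = 1740$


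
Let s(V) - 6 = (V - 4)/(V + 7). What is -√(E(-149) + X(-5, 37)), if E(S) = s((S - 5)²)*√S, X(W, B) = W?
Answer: -√(-2813903645 + 3939204150*I*√149)/23723 ≈ -6.3477 - 6.73*I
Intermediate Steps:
s(V) = 6 + (-4 + V)/(7 + V) (s(V) = 6 + (V - 4)/(V + 7) = 6 + (-4 + V)/(7 + V))
E(S) = √S*(38 + 7*(-5 + S)²)/(7 + (-5 + S)²) (E(S) = ((38 + 7*(S - 5)²)/(7 + (S - 5)²))*√S = ((38 + 7*(-5 + S)²)/(7 + (-5 + S)²))*√S = √S*(38 + 7*(-5 + S)²)/(7 + (-5 + S)²))
-√(E(-149) + X(-5, 37)) = -√(√(-149)*(38 + 7*(-5 - 149)²)/(7 + (-5 - 149)²) - 5) = -√((I*√149)*(38 + 7*(-154)²)/(7 + (-154)²) - 5) = -√((I*√149)*(38 + 7*23716)/(7 + 23716) - 5) = -√((I*√149)*(38 + 166012)/23723 - 5) = -√((I*√149)*(1/23723)*166050 - 5) = -√(166050*I*√149/23723 - 5) = -√(-5 + 166050*I*√149/23723)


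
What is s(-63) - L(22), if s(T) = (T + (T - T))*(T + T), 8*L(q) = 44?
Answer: 15865/2 ≈ 7932.5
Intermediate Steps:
L(q) = 11/2 (L(q) = (⅛)*44 = 11/2)
s(T) = 2*T² (s(T) = (T + 0)*(2*T) = T*(2*T) = 2*T²)
s(-63) - L(22) = 2*(-63)² - 1*11/2 = 2*3969 - 11/2 = 7938 - 11/2 = 15865/2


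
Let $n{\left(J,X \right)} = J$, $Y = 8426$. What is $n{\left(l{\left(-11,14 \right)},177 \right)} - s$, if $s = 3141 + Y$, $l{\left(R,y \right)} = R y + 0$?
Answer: $-11721$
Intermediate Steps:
$l{\left(R,y \right)} = R y$
$s = 11567$ ($s = 3141 + 8426 = 11567$)
$n{\left(l{\left(-11,14 \right)},177 \right)} - s = \left(-11\right) 14 - 11567 = -154 - 11567 = -11721$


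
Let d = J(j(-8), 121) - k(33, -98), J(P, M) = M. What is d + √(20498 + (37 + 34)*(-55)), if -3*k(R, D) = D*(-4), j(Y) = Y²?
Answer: 755/3 + √16593 ≈ 380.48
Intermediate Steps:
k(R, D) = 4*D/3 (k(R, D) = -D*(-4)/3 = -(-4)*D/3 = 4*D/3)
d = 755/3 (d = 121 - 4*(-98)/3 = 121 - 1*(-392/3) = 121 + 392/3 = 755/3 ≈ 251.67)
d + √(20498 + (37 + 34)*(-55)) = 755/3 + √(20498 + (37 + 34)*(-55)) = 755/3 + √(20498 + 71*(-55)) = 755/3 + √(20498 - 3905) = 755/3 + √16593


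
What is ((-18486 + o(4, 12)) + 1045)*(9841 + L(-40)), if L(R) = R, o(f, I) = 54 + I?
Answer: -170292375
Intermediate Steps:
((-18486 + o(4, 12)) + 1045)*(9841 + L(-40)) = ((-18486 + (54 + 12)) + 1045)*(9841 - 40) = ((-18486 + 66) + 1045)*9801 = (-18420 + 1045)*9801 = -17375*9801 = -170292375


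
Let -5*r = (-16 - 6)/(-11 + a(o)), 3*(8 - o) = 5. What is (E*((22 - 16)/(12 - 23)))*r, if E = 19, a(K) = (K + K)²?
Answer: -2052/6725 ≈ -0.30513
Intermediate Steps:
o = 19/3 (o = 8 - ⅓*5 = 8 - 5/3 = 19/3 ≈ 6.3333)
a(K) = 4*K² (a(K) = (2*K)² = 4*K²)
r = 198/6725 (r = -(-16 - 6)/(5*(-11 + 4*(19/3)²)) = -(-22)/(5*(-11 + 4*(361/9))) = -(-22)/(5*(-11 + 1444/9)) = -(-22)/(5*1345/9) = -(-22)*9/(5*1345) = -⅕*(-198/1345) = 198/6725 ≈ 0.029442)
(E*((22 - 16)/(12 - 23)))*r = (19*((22 - 16)/(12 - 23)))*(198/6725) = (19*(6/(-11)))*(198/6725) = (19*(6*(-1/11)))*(198/6725) = (19*(-6/11))*(198/6725) = -114/11*198/6725 = -2052/6725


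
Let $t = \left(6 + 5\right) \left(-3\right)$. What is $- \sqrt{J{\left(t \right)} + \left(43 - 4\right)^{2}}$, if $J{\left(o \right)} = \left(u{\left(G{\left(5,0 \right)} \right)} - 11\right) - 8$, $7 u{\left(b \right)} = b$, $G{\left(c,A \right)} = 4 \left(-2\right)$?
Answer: $- \frac{\sqrt{73542}}{7} \approx -38.741$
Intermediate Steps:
$G{\left(c,A \right)} = -8$
$u{\left(b \right)} = \frac{b}{7}$
$t = -33$ ($t = 11 \left(-3\right) = -33$)
$J{\left(o \right)} = - \frac{141}{7}$ ($J{\left(o \right)} = \left(\frac{1}{7} \left(-8\right) - 11\right) - 8 = \left(- \frac{8}{7} - 11\right) - 8 = - \frac{85}{7} - 8 = - \frac{141}{7}$)
$- \sqrt{J{\left(t \right)} + \left(43 - 4\right)^{2}} = - \sqrt{- \frac{141}{7} + \left(43 - 4\right)^{2}} = - \sqrt{- \frac{141}{7} + 39^{2}} = - \sqrt{- \frac{141}{7} + 1521} = - \sqrt{\frac{10506}{7}} = - \frac{\sqrt{73542}}{7}$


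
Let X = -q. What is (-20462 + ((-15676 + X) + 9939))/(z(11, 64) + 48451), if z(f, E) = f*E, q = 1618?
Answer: -27817/49155 ≈ -0.56590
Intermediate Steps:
X = -1618 (X = -1*1618 = -1618)
z(f, E) = E*f
(-20462 + ((-15676 + X) + 9939))/(z(11, 64) + 48451) = (-20462 + ((-15676 - 1618) + 9939))/(64*11 + 48451) = (-20462 + (-17294 + 9939))/(704 + 48451) = (-20462 - 7355)/49155 = -27817*1/49155 = -27817/49155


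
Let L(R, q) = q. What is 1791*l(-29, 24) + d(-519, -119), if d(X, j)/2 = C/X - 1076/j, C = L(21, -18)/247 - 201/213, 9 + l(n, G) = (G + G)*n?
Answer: -2717691847912805/1083102657 ≈ -2.5092e+6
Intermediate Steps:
l(n, G) = -9 + 2*G*n (l(n, G) = -9 + (G + G)*n = -9 + (2*G)*n = -9 + 2*G*n)
C = -17827/17537 (C = -18/247 - 201/213 = -18*1/247 - 201*1/213 = -18/247 - 67/71 = -17827/17537 ≈ -1.0165)
d(X, j) = -2152/j - 35654/(17537*X) (d(X, j) = 2*(-17827/(17537*X) - 1076/j) = 2*(-1076/j - 17827/(17537*X)) = -2152/j - 35654/(17537*X))
1791*l(-29, 24) + d(-519, -119) = 1791*(-9 + 2*24*(-29)) + (-2152/(-119) - 35654/17537/(-519)) = 1791*(-9 - 1392) + (-2152*(-1/119) - 35654/17537*(-1/519)) = 1791*(-1401) + (2152/119 + 35654/9101703) = -2509191 + 19591107682/1083102657 = -2717691847912805/1083102657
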